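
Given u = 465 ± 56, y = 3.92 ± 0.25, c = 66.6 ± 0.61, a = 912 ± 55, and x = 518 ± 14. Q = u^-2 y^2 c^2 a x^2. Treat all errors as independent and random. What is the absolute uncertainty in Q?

2.2e+07

Products/powers → add relative errors in quadrature, weighted by exponent:
  (-2·δu/u)² = (-2×0.120)² = 0.0580;  (2·δy/y)² = (2×0.0638)² = 0.0163;  (2·δc/c)² = (2×0.00916)² = 0.000336;  (1·δa/a)² = (1×0.0603)² = 0.00364;  (2·δx/x)² = (2×0.0270)² = 0.00292
δQ/Q = √(0.0812) = 0.285
Q = 7.71e+07, so δQ = 0.285 × 7.71e+07 = 2.2e+07.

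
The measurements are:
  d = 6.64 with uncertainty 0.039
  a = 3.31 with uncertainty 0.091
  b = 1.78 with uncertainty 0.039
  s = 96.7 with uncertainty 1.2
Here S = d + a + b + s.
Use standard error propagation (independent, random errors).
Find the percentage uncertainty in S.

Each term contributes (cᵢ δxᵢ)² to (δS)²:
  (δd)² = 0.00152;  (δa)² = 0.00828;  (δb)² = 0.00152;  (δs)² = 1.44
δS = √(1.45) = 1.20
S = 108, so δS/S = 1.20/108 = 0.0111.

1.11%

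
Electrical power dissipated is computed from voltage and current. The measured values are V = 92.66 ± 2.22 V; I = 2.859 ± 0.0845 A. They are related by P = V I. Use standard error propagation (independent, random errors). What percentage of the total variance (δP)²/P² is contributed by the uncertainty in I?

60.3%

(δP/P)² = (1·δV/V)² + (1·δI/I)²
  V term: (1×0.0240)² = 0.000574
  I term: (1×0.0296)² = 0.000874
Total = 0.00145. Share from I = 0.000874/0.00145 = 0.603.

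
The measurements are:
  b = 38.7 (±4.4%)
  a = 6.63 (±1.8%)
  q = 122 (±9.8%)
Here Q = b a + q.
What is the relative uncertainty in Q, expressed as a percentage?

Let p = b·a = 257. δp/p = √((1·δb/b)² + (1·δa/a)²) = √(0.00194 + 0.000324) = 0.0475, so δp = 12.2.
Q = p + q: δQ = √(δp² + δq²) = √(149 + 143) = 17.1
Q = 379, so δQ/Q = 17.1/379 = 0.0451.

4.51%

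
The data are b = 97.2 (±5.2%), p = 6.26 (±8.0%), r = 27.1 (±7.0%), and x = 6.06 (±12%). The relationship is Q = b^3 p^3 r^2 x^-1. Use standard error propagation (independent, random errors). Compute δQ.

9.3e+09

For a monomial Q ∝ b^3, p^3, r^2, x^-1, fractional errors add in quadrature:
  (3·δb/b)² = (3×0.0520)² = 0.0243;  (3·δp/p)² = (3×0.0800)² = 0.0576;  (2·δr/r)² = (2×0.0700)² = 0.0196;  (-1·δx/x)² = (-1×0.120)² = 0.0144
δQ/Q = √(0.116) = 0.340
Q = 2.73e+10, so δQ = 0.340 × 2.73e+10 = 9.3e+09.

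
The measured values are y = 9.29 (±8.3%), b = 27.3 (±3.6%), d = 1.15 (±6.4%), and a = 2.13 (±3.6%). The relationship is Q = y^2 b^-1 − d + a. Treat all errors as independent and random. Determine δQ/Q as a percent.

13.2%

Let p = y^2·b^-1 = 3.16. δp/p = √((2·δy/y)² + (-1·δb/b)²) = √(0.0276 + 0.00130) = 0.170, so δp = 0.537.
Q = p − d + a: δQ = √(δp² + δd² + δa²) = √(0.288 + 0.00542 + 0.00588) = 0.547
Q = 4.14, so δQ/Q = 0.547/4.14 = 0.132.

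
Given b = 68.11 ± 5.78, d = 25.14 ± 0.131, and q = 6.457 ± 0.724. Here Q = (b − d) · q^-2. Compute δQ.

Let u = b − d = 42.97. δu = √(δb² + δd²) = √(33.4 + 0.0172) = 5.78, so δu/u = 0.135.
Q is then a monomial in u, q:
δQ/Q = √((δu/u)² + (-2·δq/q)²) = √(0.0181 + 0.0503) = 0.262
Q = 1.031, so δQ = 0.262 × 1.031 = 0.270.

0.270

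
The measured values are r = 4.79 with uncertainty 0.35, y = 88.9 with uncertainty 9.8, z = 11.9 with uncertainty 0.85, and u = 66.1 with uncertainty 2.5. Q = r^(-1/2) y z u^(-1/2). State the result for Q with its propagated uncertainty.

59.5 ± 8.18

Q is a product of powers, so relative uncertainties combine in quadrature:
  (−½·δr/r)² = (-0.5×0.0731)² = 0.00133;  (1·δy/y)² = (1×0.110)² = 0.0122;  (1·δz/z)² = (1×0.0714)² = 0.00510;  (−½·δu/u)² = (-0.5×0.0378)² = 0.000358
δQ/Q = √(0.0189) = 0.138
Q = 59.5, so δQ = 0.138 × 59.5 = 8.18.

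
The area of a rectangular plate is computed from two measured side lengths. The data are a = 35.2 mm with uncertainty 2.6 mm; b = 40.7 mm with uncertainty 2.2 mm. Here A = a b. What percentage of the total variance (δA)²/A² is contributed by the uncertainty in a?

(δA/A)² = (1·δa/a)² + (1·δb/b)²
  a term: (1×0.0739)² = 0.00546
  b term: (1×0.0541)² = 0.00292
Total = 0.00838. Share from a = 0.00546/0.00838 = 0.651.

65.1%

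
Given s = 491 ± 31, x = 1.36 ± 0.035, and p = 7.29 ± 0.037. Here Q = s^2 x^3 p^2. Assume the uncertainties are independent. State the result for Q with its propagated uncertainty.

(3.22 ± 0.478) × 10^7

Since Q is a product/quotient, work with relative uncertainties:
  (2·δs/s)² = (2×0.0631)² = 0.0159;  (3·δx/x)² = (3×0.0257)² = 0.00596;  (2·δp/p)² = (2×0.00508)² = 0.000103
δQ/Q = √(0.0220) = 0.148
Q = 3.22e+07, so δQ = 0.148 × 3.22e+07 = 4.78e+06.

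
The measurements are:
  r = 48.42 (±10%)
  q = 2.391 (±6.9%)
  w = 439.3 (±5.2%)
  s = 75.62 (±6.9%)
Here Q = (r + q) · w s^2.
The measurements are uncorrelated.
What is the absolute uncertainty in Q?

2.24e+07

Let u = r + q = 50.81. δu = √(δr² + δq²) = √(23.4 + 0.0272) = 4.84, so δu/u = 0.0953.
Q is then a monomial in u, w, s:
δQ/Q = √((δu/u)² + (1·δw/w)² + (2·δs/s)²) = √(0.00909 + 0.00270 + 0.0190) = 0.176
Q = 1.276e+08, so δQ = 0.176 × 1.276e+08 = 2.24e+07.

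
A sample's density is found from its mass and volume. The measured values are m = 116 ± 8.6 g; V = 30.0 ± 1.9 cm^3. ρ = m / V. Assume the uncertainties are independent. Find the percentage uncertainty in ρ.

ρ is a product of powers, so relative uncertainties combine in quadrature:
  (1·δm/m)² = (1×0.0741)² = 0.00550;  (-1·δV/V)² = (-1×0.0633)² = 0.00401
δρ/ρ = √(0.00951) = 0.0975

9.75%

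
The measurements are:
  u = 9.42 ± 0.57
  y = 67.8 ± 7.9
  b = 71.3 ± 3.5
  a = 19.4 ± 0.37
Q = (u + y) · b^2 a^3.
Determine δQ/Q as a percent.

15.3%

Let w = u + y = 77.2. δw = √(δu² + δy²) = √(0.325 + 62.4) = 7.92, so δw/w = 0.103.
Q is then a monomial in w, b, a:
δQ/Q = √((δw/w)² + (2·δb/b)² + (3·δa/a)²) = √(0.0105 + 0.00964 + 0.00327) = 0.153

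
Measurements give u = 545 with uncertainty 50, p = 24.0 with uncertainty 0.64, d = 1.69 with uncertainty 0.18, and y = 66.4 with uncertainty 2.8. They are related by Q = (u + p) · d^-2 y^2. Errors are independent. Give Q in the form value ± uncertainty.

Let w = u + p = 569. δw = √(δu² + δp²) = √(2500 + 0.410) = 50.0, so δw/w = 0.0879.
Q is then a monomial in w, d, y:
δQ/Q = √((δw/w)² + (-2·δd/d)² + (2·δy/y)²) = √(0.00772 + 0.0454 + 0.00711) = 0.245
Q = 8.78e+05, so δQ = 0.245 × 8.78e+05 = 2.16e+05.

(8.78 ± 2.16) × 10^5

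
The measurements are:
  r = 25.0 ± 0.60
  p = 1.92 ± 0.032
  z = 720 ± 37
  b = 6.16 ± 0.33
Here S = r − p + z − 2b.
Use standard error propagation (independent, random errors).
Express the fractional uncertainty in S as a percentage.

Absolute uncertainties add in quadrature for a linear combination:
  (δr)² = 0.360;  (δp)² = 0.00102;  (δz)² = 1370;  (2·δb)² = 0.436
δS = √(1370) = 37.0
S = 731, so δS/S = 37.0/731 = 0.0506.

5.06%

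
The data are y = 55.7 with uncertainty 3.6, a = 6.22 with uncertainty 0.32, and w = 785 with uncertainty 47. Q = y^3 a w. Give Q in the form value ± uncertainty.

Relative error in a monomial: (δQ/Q)² = Σ (nᵢ · δxᵢ/xᵢ)².
  (3·δy/y)² = (3×0.0646)² = 0.0376;  (1·δa/a)² = (1×0.0514)² = 0.00265;  (1·δw/w)² = (1×0.0599)² = 0.00358
δQ/Q = √(0.0438) = 0.209
Q = 8.44e+08, so δQ = 0.209 × 8.44e+08 = 1.77e+08.

(8.44 ± 1.77) × 10^8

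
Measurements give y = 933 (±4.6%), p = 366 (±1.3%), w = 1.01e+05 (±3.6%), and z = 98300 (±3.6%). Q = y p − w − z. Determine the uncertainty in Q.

17100

Let h = y·p = 3.41e+05. δh/h = √((1·δy/y)² + (1·δp/p)²) = √(0.00212 + 0.000169) = 0.0478, so δh = 16300.
Q = h − w − z: δQ = √(δh² + δw² + δz²) = √(2.66e+08 + 1.32e+07 + 1.25e+07) = 17100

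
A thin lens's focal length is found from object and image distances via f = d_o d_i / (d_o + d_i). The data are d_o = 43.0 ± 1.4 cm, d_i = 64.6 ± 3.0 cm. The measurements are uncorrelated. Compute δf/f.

0.0270

∂f/∂d_o = (d_i/(d_o+d_i))² = 0.360;  ∂f/∂d_i = (d_o/(d_o+d_i))² = 0.160
δf = √((∂f/∂d_o · δd_o)² + (∂f/∂d_i · δd_i)²) = √(0.255 + 0.230) = 0.696 cm
f = 25.8 cm, so δf/f = 0.696/25.8 = 0.0270.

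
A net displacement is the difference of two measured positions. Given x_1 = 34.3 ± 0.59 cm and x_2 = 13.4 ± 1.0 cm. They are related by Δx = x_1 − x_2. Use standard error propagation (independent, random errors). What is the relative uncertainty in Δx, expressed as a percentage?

Absolute uncertainties add in quadrature for a linear combination:
  (δx_1)² = 0.348;  (δx_2)² = 1.00
δΔx = √(1.35) = 1.16 cm
Δx = 20.9 cm, so δΔx/Δx = 1.16/20.9 = 0.0556.

5.56%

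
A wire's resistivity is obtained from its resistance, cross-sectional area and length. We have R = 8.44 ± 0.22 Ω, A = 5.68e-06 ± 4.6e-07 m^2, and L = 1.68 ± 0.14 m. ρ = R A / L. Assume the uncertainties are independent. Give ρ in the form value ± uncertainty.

(2.85 ± 0.340) × 10^-5 Ω·m

Each factor contributes (exponent × relative error)² to (δρ/ρ)²:
  (1·δR/R)² = (1×0.0261)² = 0.000679;  (1·δA/A)² = (1×0.0810)² = 0.00656;  (-1·δL/L)² = (-1×0.0833)² = 0.00694
δρ/ρ = √(0.0142) = 0.119
ρ = 2.85e-05 Ω·m, so δρ = 0.119 × 2.85e-05 = 3.4e-06 Ω·m.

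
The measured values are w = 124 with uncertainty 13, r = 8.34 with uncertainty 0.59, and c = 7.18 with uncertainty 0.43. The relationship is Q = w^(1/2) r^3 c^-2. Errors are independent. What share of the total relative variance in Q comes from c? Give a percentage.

23.1%

(δQ/Q)² = (½·δw/w)² + (3·δr/r)² + (-2·δc/c)²
  w term: (0.5×0.105)² = 0.00275
  r term: (3×0.0707)² = 0.0450
  c term: (-2×0.0599)² = 0.0143
Total = 0.0621. Share from c = 0.0143/0.0621 = 0.231.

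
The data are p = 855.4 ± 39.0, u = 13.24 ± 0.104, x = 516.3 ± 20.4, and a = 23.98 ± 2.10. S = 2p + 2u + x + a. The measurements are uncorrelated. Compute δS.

80.7

Each term contributes (cᵢ δxᵢ)² to (δS)²:
  (2·δp)² = 6080;  (2·δu)² = 0.0433;  (δx)² = 416;  (δa)² = 4.41
δS = √(6500) = 80.7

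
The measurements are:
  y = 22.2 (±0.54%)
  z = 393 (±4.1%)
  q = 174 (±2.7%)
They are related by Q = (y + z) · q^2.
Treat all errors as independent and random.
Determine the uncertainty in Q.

8.36e+05

Let u = y + z = 415. δu = √(δy² + δz²) = √(0.0144 + 260) = 16.1, so δu/u = 0.0388.
Q is then a monomial in u, q:
δQ/Q = √((δu/u)² + (2·δq/q)²) = √(0.00151 + 0.00292) = 0.0665
Q = 1.26e+07, so δQ = 0.0665 × 1.26e+07 = 8.36e+05.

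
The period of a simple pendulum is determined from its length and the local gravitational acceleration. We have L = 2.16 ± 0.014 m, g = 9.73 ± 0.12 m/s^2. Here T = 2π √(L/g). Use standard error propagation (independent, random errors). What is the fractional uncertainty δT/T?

0.00697

For a monomial T ∝ L^(1/2), g^(-1/2), fractional errors add in quadrature:
  (½·δL/L)² = (0.5×0.00648)² = 1.05e-05;  (−½·δg/g)² = (-0.5×0.0123)² = 3.8e-05
δT/T = √(4.85e-05) = 0.00697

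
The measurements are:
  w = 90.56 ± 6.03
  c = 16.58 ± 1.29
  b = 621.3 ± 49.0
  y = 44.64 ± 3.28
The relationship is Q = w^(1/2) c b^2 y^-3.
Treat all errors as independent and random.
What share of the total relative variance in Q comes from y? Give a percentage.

(δQ/Q)² = (½·δw/w)² + (1·δc/c)² + (2·δb/b)² + (-3·δy/y)²
  w term: (0.5×0.0666)² = 0.00111
  c term: (1×0.0778)² = 0.00605
  b term: (2×0.0789)² = 0.0249
  y term: (-3×0.0735)² = 0.0486
Total = 0.0806. Share from y = 0.0486/0.0806 = 0.603.

60.3%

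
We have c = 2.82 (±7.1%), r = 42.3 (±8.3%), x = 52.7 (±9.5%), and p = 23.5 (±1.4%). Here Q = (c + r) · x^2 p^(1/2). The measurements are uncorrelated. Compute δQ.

1.25e+05

Let u = c + r = 45.1. δu = √(δc² + δr²) = √(0.0401 + 12.3) = 3.52, so δu/u = 0.0779.
Q is then a monomial in u, x, p:
δQ/Q = √((δu/u)² + (2·δx/x)² + (½·δp/p)²) = √(0.00607 + 0.0361 + 4.9e-05) = 0.205
Q = 6.07e+05, so δQ = 0.205 × 6.07e+05 = 1.25e+05.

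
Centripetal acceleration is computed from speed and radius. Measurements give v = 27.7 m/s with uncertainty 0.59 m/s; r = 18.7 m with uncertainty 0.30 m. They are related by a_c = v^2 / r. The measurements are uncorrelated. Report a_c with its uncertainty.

41.0 ± 1.87 m/s^2

For a monomial a_c ∝ v^2, r^-1, fractional errors add in quadrature:
  (2·δv/v)² = (2×0.0213)² = 0.00181;  (-1·δr/r)² = (-1×0.0160)² = 0.000257
δa_c/a_c = √(0.00207) = 0.0455
a_c = 41.0 m/s^2, so δa_c = 0.0455 × 41.0 = 1.87 m/s^2.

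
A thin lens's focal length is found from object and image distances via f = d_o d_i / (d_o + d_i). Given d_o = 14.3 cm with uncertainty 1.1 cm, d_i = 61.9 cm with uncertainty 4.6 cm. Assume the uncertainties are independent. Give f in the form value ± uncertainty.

∂f/∂d_o = (d_i/(d_o+d_i))² = 0.660;  ∂f/∂d_i = (d_o/(d_o+d_i))² = 0.0352
δf = √((∂f/∂d_o · δd_o)² + (∂f/∂d_i · δd_i)²) = √(0.527 + 0.0262) = 0.744 cm
f = 11.6 cm.

11.6 ± 0.744 cm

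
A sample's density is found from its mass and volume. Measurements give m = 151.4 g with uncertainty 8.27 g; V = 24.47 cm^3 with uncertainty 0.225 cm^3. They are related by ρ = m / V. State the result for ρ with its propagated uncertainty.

For a monomial ρ ∝ m, V^-1, fractional errors add in quadrature:
  (1·δm/m)² = (1×0.0546)² = 0.00298;  (-1·δV/V)² = (-1×0.00919)² = 8.45e-05
δρ/ρ = √(0.00307) = 0.0554
ρ = 6.187 g/cm^3, so δρ = 0.0554 × 6.187 = 0.343 g/cm^3.

6.187 ± 0.343 g/cm^3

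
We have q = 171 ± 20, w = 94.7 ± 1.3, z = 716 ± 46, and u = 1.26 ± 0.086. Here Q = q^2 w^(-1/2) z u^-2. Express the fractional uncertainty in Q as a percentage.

27.8%

Products/powers → add relative errors in quadrature, weighted by exponent:
  (2·δq/q)² = (2×0.117)² = 0.0547;  (−½·δw/w)² = (-0.5×0.0137)² = 4.71e-05;  (1·δz/z)² = (1×0.0642)² = 0.00413;  (-2·δu/u)² = (-2×0.0683)² = 0.0186
δQ/Q = √(0.0775) = 0.278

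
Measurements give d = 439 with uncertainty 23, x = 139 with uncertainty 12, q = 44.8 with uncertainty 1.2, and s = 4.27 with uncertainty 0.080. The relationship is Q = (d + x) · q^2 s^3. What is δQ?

8.1e+06

Let u = d + x = 578. δu = √(δd² + δx²) = √(529 + 144) = 25.9, so δu/u = 0.0449.
Q is then a monomial in u, q, s:
δQ/Q = √((δu/u)² + (2·δq/q)² + (3·δs/s)²) = √(0.00201 + 0.00287 + 0.00316) = 0.0897
Q = 9.03e+07, so δQ = 0.0897 × 9.03e+07 = 8.1e+06.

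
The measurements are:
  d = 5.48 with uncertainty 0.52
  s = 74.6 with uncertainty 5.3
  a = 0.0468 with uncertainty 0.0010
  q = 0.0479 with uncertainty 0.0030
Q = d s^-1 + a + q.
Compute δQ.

0.00926

Let p = d·s^-1 = 0.0735. δp/p = √((1·δd/d)² + (-1·δs/s)²) = √(0.00900 + 0.00505) = 0.119, so δp = 0.00871.
Q = p + a + q: δQ = √(δp² + δa² + δq²) = √(7.58e-05 + 1e-06 + 9e-06) = 0.00926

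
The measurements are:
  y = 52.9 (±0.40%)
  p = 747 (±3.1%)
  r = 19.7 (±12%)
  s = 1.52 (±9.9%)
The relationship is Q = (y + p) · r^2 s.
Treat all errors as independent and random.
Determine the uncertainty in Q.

Let u = y + p = 800. δu = √(δy² + δp²) = √(0.0448 + 536) = 23.2, so δu/u = 0.0290.
Q is then a monomial in u, r, s:
δQ/Q = √((δu/u)² + (2·δr/r)² + (1·δs/s)²) = √(0.000838 + 0.0576 + 0.00980) = 0.261
Q = 4.72e+05, so δQ = 0.261 × 4.72e+05 = 1.23e+05.

1.23e+05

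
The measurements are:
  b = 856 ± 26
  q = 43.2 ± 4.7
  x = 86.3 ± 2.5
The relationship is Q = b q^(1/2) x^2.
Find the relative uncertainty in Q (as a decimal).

0.0851

Each factor contributes (exponent × relative error)² to (δQ/Q)²:
  (1·δb/b)² = (1×0.0304)² = 0.000923;  (½·δq/q)² = (0.5×0.109)² = 0.00296;  (2·δx/x)² = (2×0.0290)² = 0.00336
δQ/Q = √(0.00724) = 0.0851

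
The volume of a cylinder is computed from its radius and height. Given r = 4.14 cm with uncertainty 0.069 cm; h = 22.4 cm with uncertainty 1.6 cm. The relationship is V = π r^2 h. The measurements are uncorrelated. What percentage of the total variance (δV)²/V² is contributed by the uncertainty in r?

(δV/V)² = (2·δr/r)² + (1·δh/h)²
  r term: (2×0.0167)² = 0.00111
  h term: (1×0.0714)² = 0.00510
Total = 0.00621. Share from r = 0.00111/0.00621 = 0.179.

17.9%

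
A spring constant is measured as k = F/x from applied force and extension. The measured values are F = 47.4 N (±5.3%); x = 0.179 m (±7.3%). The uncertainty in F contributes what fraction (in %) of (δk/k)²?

34.5%

(δk/k)² = (1·δF/F)² + (-1·δx/x)²
  F term: (1×0.0530)² = 0.00281
  x term: (-1×0.0730)² = 0.00533
Total = 0.00814. Share from F = 0.00281/0.00814 = 0.345.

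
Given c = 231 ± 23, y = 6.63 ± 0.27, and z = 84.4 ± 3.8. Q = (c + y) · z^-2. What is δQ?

0.00441

Let u = c + y = 238. δu = √(δc² + δy²) = √(529 + 0.0729) = 23.0, so δu/u = 0.0968.
Q is then a monomial in u, z:
δQ/Q = √((δu/u)² + (-2·δz/z)²) = √(0.00937 + 0.00811) = 0.132
Q = 0.0334, so δQ = 0.132 × 0.0334 = 0.00441.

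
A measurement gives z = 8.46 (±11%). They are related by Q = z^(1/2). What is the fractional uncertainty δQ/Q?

Each factor contributes (exponent × relative error)² to (δQ/Q)²:
  (½·δz/z)² = (0.5×0.110)² = 0.00302
δQ/Q = √(0.00302) = 0.0550

0.0550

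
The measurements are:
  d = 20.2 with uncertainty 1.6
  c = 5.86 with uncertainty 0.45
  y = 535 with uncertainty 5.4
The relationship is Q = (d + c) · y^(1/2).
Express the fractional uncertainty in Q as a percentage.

Let u = d + c = 26.1. δu = √(δd² + δc²) = √(2.56 + 0.203) = 1.66, so δu/u = 0.0638.
Q is then a monomial in u, y:
δQ/Q = √((δu/u)² + (½·δy/y)²) = √(0.00407 + 2.55e-05) = 0.0640

6.40%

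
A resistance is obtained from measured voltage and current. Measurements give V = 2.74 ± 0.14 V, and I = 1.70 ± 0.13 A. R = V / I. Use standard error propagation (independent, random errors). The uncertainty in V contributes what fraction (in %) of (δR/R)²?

30.9%

(δR/R)² = (1·δV/V)² + (-1·δI/I)²
  V term: (1×0.0511)² = 0.00261
  I term: (-1×0.0765)² = 0.00585
Total = 0.00846. Share from V = 0.00261/0.00846 = 0.309.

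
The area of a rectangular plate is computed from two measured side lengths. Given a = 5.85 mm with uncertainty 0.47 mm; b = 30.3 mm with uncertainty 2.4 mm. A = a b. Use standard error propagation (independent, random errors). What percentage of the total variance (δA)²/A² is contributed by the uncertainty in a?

(δA/A)² = (1·δa/a)² + (1·δb/b)²
  a term: (1×0.0803)² = 0.00645
  b term: (1×0.0792)² = 0.00627
Total = 0.0127. Share from a = 0.00645/0.0127 = 0.507.

50.7%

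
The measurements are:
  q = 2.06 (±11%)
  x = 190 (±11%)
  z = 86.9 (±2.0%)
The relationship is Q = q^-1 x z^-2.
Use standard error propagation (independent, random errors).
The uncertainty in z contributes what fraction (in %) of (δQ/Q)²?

6.20%

(δQ/Q)² = (-1·δq/q)² + (1·δx/x)² + (-2·δz/z)²
  q term: (-1×0.110)² = 0.0121
  x term: (1×0.110)² = 0.0121
  z term: (-2×0.0200)² = 0.00160
Total = 0.0258. Share from z = 0.00160/0.0258 = 0.0620.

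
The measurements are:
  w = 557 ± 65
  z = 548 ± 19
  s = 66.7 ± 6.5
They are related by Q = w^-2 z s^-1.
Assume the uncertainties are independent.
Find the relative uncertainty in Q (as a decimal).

0.255

Products/powers → add relative errors in quadrature, weighted by exponent:
  (-2·δw/w)² = (-2×0.117)² = 0.0545;  (1·δz/z)² = (1×0.0347)² = 0.00120;  (-1·δs/s)² = (-1×0.0975)² = 0.00950
δQ/Q = √(0.0652) = 0.255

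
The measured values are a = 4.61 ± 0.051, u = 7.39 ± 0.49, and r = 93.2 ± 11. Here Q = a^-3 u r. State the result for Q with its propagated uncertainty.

7.03 ± 0.980

Relative error in a monomial: (δQ/Q)² = Σ (nᵢ · δxᵢ/xᵢ)².
  (-3·δa/a)² = (-3×0.0111)² = 0.00110;  (1·δu/u)² = (1×0.0663)² = 0.00440;  (1·δr/r)² = (1×0.118)² = 0.0139
δQ/Q = √(0.0194) = 0.139
Q = 7.03, so δQ = 0.139 × 7.03 = 0.980.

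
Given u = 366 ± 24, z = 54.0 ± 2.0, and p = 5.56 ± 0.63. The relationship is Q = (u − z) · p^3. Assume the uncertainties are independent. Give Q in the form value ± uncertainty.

53600 ± 18700

Let w = u − z = 312. δw = √(δu² + δz²) = √(576 + 4.00) = 24.1, so δw/w = 0.0772.
Q is then a monomial in w, p:
δQ/Q = √((δw/w)² + (3·δp/p)²) = √(0.00596 + 0.116) = 0.349
Q = 53600, so δQ = 0.349 × 53600 = 18700.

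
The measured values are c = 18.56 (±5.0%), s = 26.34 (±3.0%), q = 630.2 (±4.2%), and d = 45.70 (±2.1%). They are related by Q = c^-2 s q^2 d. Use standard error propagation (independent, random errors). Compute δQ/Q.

0.136

For a monomial Q ∝ c^-2, s, q^2, d, fractional errors add in quadrature:
  (-2·δc/c)² = (-2×0.0500)² = 0.0100;  (1·δs/s)² = (1×0.0300)² = 0.000900;  (2·δq/q)² = (2×0.0420)² = 0.00706;  (1·δd/d)² = (1×0.0210)² = 0.000441
δQ/Q = √(0.0184) = 0.136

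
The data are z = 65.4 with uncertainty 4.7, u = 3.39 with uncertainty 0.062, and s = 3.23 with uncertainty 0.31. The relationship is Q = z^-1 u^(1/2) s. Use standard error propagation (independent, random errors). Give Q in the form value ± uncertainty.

Each factor contributes (exponent × relative error)² to (δQ/Q)²:
  (-1·δz/z)² = (-1×0.0719)² = 0.00516;  (½·δu/u)² = (0.5×0.0183)² = 8.36e-05;  (1·δs/s)² = (1×0.0960)² = 0.00921
δQ/Q = √(0.0145) = 0.120
Q = 0.0909, so δQ = 0.120 × 0.0909 = 0.0109.

0.0909 ± 0.0109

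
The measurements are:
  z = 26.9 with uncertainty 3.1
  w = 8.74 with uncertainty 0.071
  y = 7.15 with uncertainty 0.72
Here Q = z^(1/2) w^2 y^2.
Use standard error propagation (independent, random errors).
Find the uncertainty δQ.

4260

Relative error in a monomial: (δQ/Q)² = Σ (nᵢ · δxᵢ/xᵢ)².
  (½·δz/z)² = (0.5×0.115)² = 0.00332;  (2·δw/w)² = (2×0.00812)² = 0.000264;  (2·δy/y)² = (2×0.101)² = 0.0406
δQ/Q = √(0.0441) = 0.210
Q = 20300, so δQ = 0.210 × 20300 = 4260.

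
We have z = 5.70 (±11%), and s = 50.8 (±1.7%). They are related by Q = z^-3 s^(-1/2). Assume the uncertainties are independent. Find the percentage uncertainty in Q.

Q is a product of powers, so relative uncertainties combine in quadrature:
  (-3·δz/z)² = (-3×0.110)² = 0.109;  (−½·δs/s)² = (-0.5×0.0170)² = 7.23e-05
δQ/Q = √(0.109) = 0.330

33.0%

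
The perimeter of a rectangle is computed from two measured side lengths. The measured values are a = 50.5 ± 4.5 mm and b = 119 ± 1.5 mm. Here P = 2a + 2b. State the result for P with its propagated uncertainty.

339 ± 9.49 mm

Absolute uncertainties add in quadrature for a linear combination:
  (2·δa)² = 81.0;  (2·δb)² = 9.00
δP = √(90.0) = 9.49 mm
P = 339 mm.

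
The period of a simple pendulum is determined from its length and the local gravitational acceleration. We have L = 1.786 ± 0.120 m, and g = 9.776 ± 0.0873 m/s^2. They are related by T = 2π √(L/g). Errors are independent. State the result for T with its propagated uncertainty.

Relative error in a monomial: (δT/T)² = Σ (nᵢ · δxᵢ/xᵢ)².
  (½·δL/L)² = (0.5×0.0672)² = 0.00113;  (−½·δg/g)² = (-0.5×0.00893)² = 1.99e-05
δT/T = √(0.00115) = 0.0339
T = 2.686 s, so δT = 0.0339 × 2.686 = 0.0910 s.

2.686 ± 0.0910 s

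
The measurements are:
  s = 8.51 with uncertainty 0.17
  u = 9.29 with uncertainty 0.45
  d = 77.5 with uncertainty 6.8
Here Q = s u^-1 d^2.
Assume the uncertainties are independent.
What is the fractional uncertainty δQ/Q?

0.183

Each factor contributes (exponent × relative error)² to (δQ/Q)²:
  (1·δs/s)² = (1×0.0200)² = 0.000399;  (-1·δu/u)² = (-1×0.0484)² = 0.00235;  (2·δd/d)² = (2×0.0877)² = 0.0308
δQ/Q = √(0.0335) = 0.183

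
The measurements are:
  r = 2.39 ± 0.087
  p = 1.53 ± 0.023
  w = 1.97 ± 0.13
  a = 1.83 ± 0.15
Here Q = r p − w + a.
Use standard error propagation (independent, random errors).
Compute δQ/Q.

0.0697

Let h = r·p = 3.66. δh/h = √((1·δr/r)² + (1·δp/p)²) = √(0.00133 + 0.000226) = 0.0394, so δh = 0.144.
Q = h − w + a: δQ = √(δh² + δw² + δa²) = √(0.0207 + 0.0169 + 0.0225) = 0.245
Q = 3.52, so δQ/Q = 0.245/3.52 = 0.0697.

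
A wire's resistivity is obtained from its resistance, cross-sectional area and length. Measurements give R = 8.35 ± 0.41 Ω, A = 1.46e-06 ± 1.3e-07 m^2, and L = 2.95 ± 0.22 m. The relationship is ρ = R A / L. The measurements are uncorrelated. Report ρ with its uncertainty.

(4.13 ± 0.521) × 10^-6 Ω·m

Since ρ is a product/quotient, work with relative uncertainties:
  (1·δR/R)² = (1×0.0491)² = 0.00241;  (1·δA/A)² = (1×0.0890)² = 0.00793;  (-1·δL/L)² = (-1×0.0746)² = 0.00556
δρ/ρ = √(0.0159) = 0.126
ρ = 4.13e-06 Ω·m, so δρ = 0.126 × 4.13e-06 = 5.21e-07 Ω·m.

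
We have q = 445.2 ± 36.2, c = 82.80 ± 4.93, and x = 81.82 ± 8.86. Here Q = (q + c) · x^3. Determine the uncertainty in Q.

9.61e+07

Let u = q + c = 528.0. δu = √(δq² + δc²) = √(1310 + 24.3) = 36.5, so δu/u = 0.0692.
Q is then a monomial in u, x:
δQ/Q = √((δu/u)² + (3·δx/x)²) = √(0.00479 + 0.106) = 0.332
Q = 2.892e+08, so δQ = 0.332 × 2.892e+08 = 9.61e+07.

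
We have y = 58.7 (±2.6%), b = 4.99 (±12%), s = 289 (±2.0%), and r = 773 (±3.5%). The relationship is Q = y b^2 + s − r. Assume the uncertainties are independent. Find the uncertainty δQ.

354

Let p = y·b^2 = 1460. δp/p = √((1·δy/y)² + (2·δb/b)²) = √(0.000676 + 0.0576) = 0.241, so δp = 353.
Q = p + s − r: δQ = √(δp² + δs² + δr²) = √(1.24e+05 + 33.4 + 732) = 354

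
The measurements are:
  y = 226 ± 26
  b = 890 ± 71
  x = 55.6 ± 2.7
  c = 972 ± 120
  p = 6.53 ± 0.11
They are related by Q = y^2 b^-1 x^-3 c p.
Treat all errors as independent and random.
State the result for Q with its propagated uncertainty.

2.12 ± 0.657

Each factor contributes (exponent × relative error)² to (δQ/Q)²:
  (2·δy/y)² = (2×0.115)² = 0.0529;  (-1·δb/b)² = (-1×0.0798)² = 0.00636;  (-3·δx/x)² = (-3×0.0486)² = 0.0212;  (1·δc/c)² = (1×0.123)² = 0.0152;  (1·δp/p)² = (1×0.0168)² = 0.000284
δQ/Q = √(0.0961) = 0.310
Q = 2.12, so δQ = 0.310 × 2.12 = 0.657.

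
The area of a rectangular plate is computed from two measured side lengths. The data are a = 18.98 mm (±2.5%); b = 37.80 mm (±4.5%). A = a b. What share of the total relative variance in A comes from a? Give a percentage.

23.6%

(δA/A)² = (1·δa/a)² + (1·δb/b)²
  a term: (1×0.0250)² = 0.000625
  b term: (1×0.0450)² = 0.00202
Total = 0.00265. Share from a = 0.000625/0.00265 = 0.236.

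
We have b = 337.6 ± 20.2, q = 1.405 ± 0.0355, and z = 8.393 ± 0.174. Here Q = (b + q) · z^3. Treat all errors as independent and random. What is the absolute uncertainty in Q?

17300

Let u = b + q = 339.0. δu = √(δb² + δq²) = √(408 + 0.00126) = 20.2, so δu/u = 0.0596.
Q is then a monomial in u, z:
δQ/Q = √((δu/u)² + (3·δz/z)²) = √(0.00355 + 0.00387) = 0.0861
Q = 200400, so δQ = 0.0861 × 200400 = 17300.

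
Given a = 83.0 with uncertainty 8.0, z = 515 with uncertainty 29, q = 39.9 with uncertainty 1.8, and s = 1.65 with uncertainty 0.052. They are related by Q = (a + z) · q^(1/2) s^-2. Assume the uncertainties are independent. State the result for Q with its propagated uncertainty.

Let u = a + z = 598. δu = √(δa² + δz²) = √(64.0 + 841) = 30.1, so δu/u = 0.0503.
Q is then a monomial in u, q, s:
δQ/Q = √((δu/u)² + (½·δq/q)² + (-2·δs/s)²) = √(0.00253 + 0.000509 + 0.00397) = 0.0837
Q = 1390, so δQ = 0.0837 × 1390 = 116.

1390 ± 116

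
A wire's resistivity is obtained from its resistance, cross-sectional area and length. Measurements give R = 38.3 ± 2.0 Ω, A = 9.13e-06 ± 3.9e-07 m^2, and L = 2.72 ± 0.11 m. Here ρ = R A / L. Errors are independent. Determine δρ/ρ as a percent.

7.87%

Products/powers → add relative errors in quadrature, weighted by exponent:
  (1·δR/R)² = (1×0.0522)² = 0.00273;  (1·δA/A)² = (1×0.0427)² = 0.00182;  (-1·δL/L)² = (-1×0.0404)² = 0.00164
δρ/ρ = √(0.00619) = 0.0787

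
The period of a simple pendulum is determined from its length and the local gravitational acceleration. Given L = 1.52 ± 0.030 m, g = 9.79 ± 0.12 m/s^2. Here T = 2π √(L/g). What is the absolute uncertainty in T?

0.0288 s

Relative error in a monomial: (δT/T)² = Σ (nᵢ · δxᵢ/xᵢ)².
  (½·δL/L)² = (0.5×0.0197)² = 9.74e-05;  (−½·δg/g)² = (-0.5×0.0123)² = 3.76e-05
δT/T = √(0.000135) = 0.0116
T = 2.48 s, so δT = 0.0116 × 2.48 = 0.0288 s.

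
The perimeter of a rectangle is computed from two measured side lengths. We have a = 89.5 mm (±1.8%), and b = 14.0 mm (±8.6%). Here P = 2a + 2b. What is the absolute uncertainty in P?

4.02 mm

P is a linear combination, so absolute uncertainties add in quadrature:
  (2·δa)² = 10.4;  (2·δb)² = 5.80
δP = √(16.2) = 4.02 mm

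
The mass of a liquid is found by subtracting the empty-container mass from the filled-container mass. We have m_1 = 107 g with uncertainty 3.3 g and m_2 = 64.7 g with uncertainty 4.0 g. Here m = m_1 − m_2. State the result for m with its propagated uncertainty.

For a sum/difference, combine absolute errors in quadrature:
  (δm_1)² = 10.9;  (δm_2)² = 16.0
δm = √(26.9) = 5.19 g
m = 42.3 g.

42.3 ± 5.19 g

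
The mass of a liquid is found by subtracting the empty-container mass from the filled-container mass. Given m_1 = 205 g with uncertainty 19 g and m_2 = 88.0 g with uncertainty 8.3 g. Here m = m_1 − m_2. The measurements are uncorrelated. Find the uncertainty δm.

Sums and differences: (δm)² = Σ (cᵢ δxᵢ)².
  (δm_1)² = 361;  (δm_2)² = 68.9
δm = √(430) = 20.7 g

20.7 g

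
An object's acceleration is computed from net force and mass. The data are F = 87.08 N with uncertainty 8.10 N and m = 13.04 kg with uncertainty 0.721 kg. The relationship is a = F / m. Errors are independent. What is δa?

Each factor contributes (exponent × relative error)² to (δa/a)²:
  (1·δF/F)² = (1×0.0930)² = 0.00865;  (-1·δm/m)² = (-1×0.0553)² = 0.00306
δa/a = √(0.0117) = 0.108
a = 6.678 m/s^2, so δa = 0.108 × 6.678 = 0.723 m/s^2.

0.723 m/s^2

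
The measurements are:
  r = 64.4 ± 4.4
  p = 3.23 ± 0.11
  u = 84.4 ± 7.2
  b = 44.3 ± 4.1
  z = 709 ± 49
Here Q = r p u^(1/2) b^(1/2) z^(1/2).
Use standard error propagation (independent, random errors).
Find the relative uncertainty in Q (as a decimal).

For a monomial Q ∝ r, p, u^(1/2), b^(1/2), z^(1/2), fractional errors add in quadrature:
  (1·δr/r)² = (1×0.0683)² = 0.00467;  (1·δp/p)² = (1×0.0341)² = 0.00116;  (½·δu/u)² = (0.5×0.0853)² = 0.00182;  (½·δb/b)² = (0.5×0.0926)² = 0.00214;  (½·δz/z)² = (0.5×0.0691)² = 0.00119
δQ/Q = √(0.0110) = 0.105

0.105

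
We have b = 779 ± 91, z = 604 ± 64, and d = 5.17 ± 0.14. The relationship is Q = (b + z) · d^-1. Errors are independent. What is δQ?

22.7

Let u = b + z = 1380. δu = √(δb² + δz²) = √(8280 + 4100) = 111, so δu/u = 0.0804.
Q is then a monomial in u, d:
δQ/Q = √((δu/u)² + (-1·δd/d)²) = √(0.00647 + 0.000733) = 0.0849
Q = 268, so δQ = 0.0849 × 268 = 22.7.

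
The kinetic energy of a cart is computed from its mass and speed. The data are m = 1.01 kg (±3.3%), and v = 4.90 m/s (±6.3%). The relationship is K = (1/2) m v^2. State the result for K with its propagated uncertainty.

K is a product of powers, so relative uncertainties combine in quadrature:
  (1·δm/m)² = (1×0.0330)² = 0.00109;  (2·δv/v)² = (2×0.0630)² = 0.0159
δK/K = √(0.0170) = 0.130
K = 12.1 J, so δK = 0.130 × 12.1 = 1.58 J.

12.1 ± 1.58 J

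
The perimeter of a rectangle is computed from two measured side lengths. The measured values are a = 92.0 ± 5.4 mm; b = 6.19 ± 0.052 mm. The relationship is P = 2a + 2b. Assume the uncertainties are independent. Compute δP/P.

0.0550

For a sum/difference, combine absolute errors in quadrature:
  (2·δa)² = 117;  (2·δb)² = 0.0108
δP = √(117) = 10.8 mm
P = 196 mm, so δP/P = 10.8/196 = 0.0550.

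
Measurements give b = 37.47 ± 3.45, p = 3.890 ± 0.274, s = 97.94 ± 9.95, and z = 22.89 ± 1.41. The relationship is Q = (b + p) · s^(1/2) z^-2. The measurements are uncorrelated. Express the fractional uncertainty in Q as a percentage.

15.7%

Let u = b + p = 41.36. δu = √(δb² + δp²) = √(11.9 + 0.0751) = 3.46, so δu/u = 0.0837.
Q is then a monomial in u, s, z:
δQ/Q = √((δu/u)² + (½·δs/s)² + (-2·δz/z)²) = √(0.00700 + 0.00258 + 0.0152) = 0.157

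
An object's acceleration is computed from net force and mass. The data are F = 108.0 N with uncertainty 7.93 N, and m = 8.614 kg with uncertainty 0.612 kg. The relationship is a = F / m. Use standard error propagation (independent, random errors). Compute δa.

Since a is a product/quotient, work with relative uncertainties:
  (1·δF/F)² = (1×0.0734)² = 0.00539;  (-1·δm/m)² = (-1×0.0710)² = 0.00505
δa/a = √(0.0104) = 0.102
a = 12.54 m/s^2, so δa = 0.102 × 12.54 = 1.28 m/s^2.

1.28 m/s^2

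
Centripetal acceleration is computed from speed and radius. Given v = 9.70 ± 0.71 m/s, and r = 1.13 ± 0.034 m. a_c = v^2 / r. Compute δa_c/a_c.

Relative error in a monomial: (δa_c/a_c)² = Σ (nᵢ · δxᵢ/xᵢ)².
  (2·δv/v)² = (2×0.0732)² = 0.0214;  (-1·δr/r)² = (-1×0.0301)² = 0.000905
δa_c/a_c = √(0.0223) = 0.149

0.149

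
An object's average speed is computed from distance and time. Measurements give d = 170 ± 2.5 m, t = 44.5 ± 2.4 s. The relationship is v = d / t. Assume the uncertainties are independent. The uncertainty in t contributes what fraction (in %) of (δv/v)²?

93.1%

(δv/v)² = (1·δd/d)² + (-1·δt/t)²
  d term: (1×0.0147)² = 0.000216
  t term: (-1×0.0539)² = 0.00291
Total = 0.00312. Share from t = 0.00291/0.00312 = 0.931.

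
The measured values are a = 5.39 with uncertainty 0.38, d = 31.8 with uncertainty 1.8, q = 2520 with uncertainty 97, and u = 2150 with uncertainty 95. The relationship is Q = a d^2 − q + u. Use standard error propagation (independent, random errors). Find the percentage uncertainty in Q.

Let p = a·d^2 = 5450. δp/p = √((1·δa/a)² + (2·δd/d)²) = √(0.00497 + 0.0128) = 0.133, so δp = 727.
Q = p − q + u: δQ = √(δp² + δq² + δu²) = √(5.28e+05 + 9410 + 9020) = 739
Q = 5080, so δQ/Q = 739/5080 = 0.146.

14.6%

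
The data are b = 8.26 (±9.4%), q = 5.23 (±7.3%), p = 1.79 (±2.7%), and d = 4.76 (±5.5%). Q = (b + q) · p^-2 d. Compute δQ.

2.01

Let u = b + q = 13.5. δu = √(δb² + δq²) = √(0.603 + 0.146) = 0.865, so δu/u = 0.0641.
Q is then a monomial in u, p, d:
δQ/Q = √((δu/u)² + (-2·δp/p)² + (1·δd/d)²) = √(0.00411 + 0.00292 + 0.00302) = 0.100
Q = 20.0, so δQ = 0.100 × 20.0 = 2.01.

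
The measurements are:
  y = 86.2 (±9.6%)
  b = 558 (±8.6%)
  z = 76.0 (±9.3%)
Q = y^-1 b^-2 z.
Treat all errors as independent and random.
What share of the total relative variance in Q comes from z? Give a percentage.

(δQ/Q)² = (-1·δy/y)² + (-2·δb/b)² + (1·δz/z)²
  y term: (-1×0.0960)² = 0.00922
  b term: (-2×0.0860)² = 0.0296
  z term: (1×0.0930)² = 0.00865
Total = 0.0474. Share from z = 0.00865/0.0474 = 0.182.

18.2%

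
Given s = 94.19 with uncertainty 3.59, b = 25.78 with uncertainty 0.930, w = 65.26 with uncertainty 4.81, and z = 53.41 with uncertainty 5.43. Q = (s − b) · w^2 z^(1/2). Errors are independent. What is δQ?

Let u = s − b = 68.41. δu = √(δs² + δb²) = √(12.9 + 0.865) = 3.71, so δu/u = 0.0542.
Q is then a monomial in u, w, z:
δQ/Q = √((δu/u)² + (2·δw/w)² + (½·δz/z)²) = √(0.00294 + 0.0217 + 0.00258) = 0.165
Q = 2.129e+06, so δQ = 0.165 × 2.129e+06 = 3.52e+05.

3.52e+05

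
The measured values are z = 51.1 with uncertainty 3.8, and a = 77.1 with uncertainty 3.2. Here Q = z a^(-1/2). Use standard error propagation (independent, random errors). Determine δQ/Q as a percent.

7.72%

Products/powers → add relative errors in quadrature, weighted by exponent:
  (1·δz/z)² = (1×0.0744)² = 0.00553;  (−½·δa/a)² = (-0.5×0.0415)² = 0.000431
δQ/Q = √(0.00596) = 0.0772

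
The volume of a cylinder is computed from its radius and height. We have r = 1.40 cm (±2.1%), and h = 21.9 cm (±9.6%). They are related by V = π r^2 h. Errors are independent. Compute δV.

Relative error in a monomial: (δV/V)² = Σ (nᵢ · δxᵢ/xᵢ)².
  (2·δr/r)² = (2×0.0210)² = 0.00176;  (1·δh/h)² = (1×0.0960)² = 0.00922
δV/V = √(0.0110) = 0.105
V = 135 cm^3, so δV = 0.105 × 135 = 14.1 cm^3.

14.1 cm^3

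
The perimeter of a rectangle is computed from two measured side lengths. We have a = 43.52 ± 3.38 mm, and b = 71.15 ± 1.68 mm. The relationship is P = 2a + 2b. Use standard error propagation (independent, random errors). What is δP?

7.55 mm

For a sum/difference, combine absolute errors in quadrature:
  (2·δa)² = 45.7;  (2·δb)² = 11.3
δP = √(57.0) = 7.55 mm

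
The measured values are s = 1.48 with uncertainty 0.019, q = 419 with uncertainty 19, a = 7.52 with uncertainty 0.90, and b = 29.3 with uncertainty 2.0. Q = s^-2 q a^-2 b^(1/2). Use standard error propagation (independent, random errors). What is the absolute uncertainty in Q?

Products/powers → add relative errors in quadrature, weighted by exponent:
  (-2·δs/s)² = (-2×0.0128)² = 0.000659;  (1·δq/q)² = (1×0.0453)² = 0.00206;  (-2·δa/a)² = (-2×0.120)² = 0.0573;  (½·δb/b)² = (0.5×0.0683)² = 0.00116
δQ/Q = √(0.0612) = 0.247
Q = 18.3, so δQ = 0.247 × 18.3 = 4.53.

4.53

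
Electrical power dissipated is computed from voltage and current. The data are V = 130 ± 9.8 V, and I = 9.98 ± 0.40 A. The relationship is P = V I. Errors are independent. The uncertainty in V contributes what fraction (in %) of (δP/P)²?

(δP/P)² = (1·δV/V)² + (1·δI/I)²
  V term: (1×0.0754)² = 0.00568
  I term: (1×0.0401)² = 0.00161
Total = 0.00729. Share from V = 0.00568/0.00729 = 0.780.

78.0%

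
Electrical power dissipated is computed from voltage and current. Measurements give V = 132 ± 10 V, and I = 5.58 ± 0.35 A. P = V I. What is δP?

Relative error in a monomial: (δP/P)² = Σ (nᵢ · δxᵢ/xᵢ)².
  (1·δV/V)² = (1×0.0758)² = 0.00574;  (1·δI/I)² = (1×0.0627)² = 0.00393
δP/P = √(0.00967) = 0.0984
P = 737 W, so δP = 0.0984 × 737 = 72.4 W.

72.4 W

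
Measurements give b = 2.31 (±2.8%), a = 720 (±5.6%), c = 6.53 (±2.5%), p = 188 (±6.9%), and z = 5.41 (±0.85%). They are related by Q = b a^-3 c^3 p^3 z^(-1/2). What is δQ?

1.37

Since Q is a product/quotient, work with relative uncertainties:
  (1·δb/b)² = (1×0.0280)² = 0.000784;  (-3·δa/a)² = (-3×0.0560)² = 0.0282;  (3·δc/c)² = (3×0.0250)² = 0.00563;  (3·δp/p)² = (3×0.0690)² = 0.0428;  (−½·δz/z)² = (-0.5×0.00850)² = 1.81e-05
δQ/Q = √(0.0775) = 0.278
Q = 4.92, so δQ = 0.278 × 4.92 = 1.37.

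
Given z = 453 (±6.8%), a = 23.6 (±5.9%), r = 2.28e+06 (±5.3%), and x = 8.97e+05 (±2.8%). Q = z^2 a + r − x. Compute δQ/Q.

0.117

Let p = z^2·a = 4.84e+06. δp/p = √((2·δz/z)² + (1·δa/a)²) = √(0.0185 + 0.00348) = 0.148, so δp = 7.18e+05.
Q = p + r − x: δQ = √(δp² + δr² + δx²) = √(5.15e+11 + 1.46e+10 + 6.31e+08) = 7.28e+05
Q = 6.23e+06, so δQ/Q = 7.28e+05/6.23e+06 = 0.117.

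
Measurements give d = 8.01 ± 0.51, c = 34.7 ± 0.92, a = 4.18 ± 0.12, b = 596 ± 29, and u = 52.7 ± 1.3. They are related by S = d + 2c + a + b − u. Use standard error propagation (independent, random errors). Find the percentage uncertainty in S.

4.66%

For a sum/difference, combine absolute errors in quadrature:
  (δd)² = 0.260;  (2·δc)² = 3.39;  (δa)² = 0.0144;  (δb)² = 841;  (δu)² = 1.69
δS = √(846) = 29.1
S = 625, so δS/S = 29.1/625 = 0.0466.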